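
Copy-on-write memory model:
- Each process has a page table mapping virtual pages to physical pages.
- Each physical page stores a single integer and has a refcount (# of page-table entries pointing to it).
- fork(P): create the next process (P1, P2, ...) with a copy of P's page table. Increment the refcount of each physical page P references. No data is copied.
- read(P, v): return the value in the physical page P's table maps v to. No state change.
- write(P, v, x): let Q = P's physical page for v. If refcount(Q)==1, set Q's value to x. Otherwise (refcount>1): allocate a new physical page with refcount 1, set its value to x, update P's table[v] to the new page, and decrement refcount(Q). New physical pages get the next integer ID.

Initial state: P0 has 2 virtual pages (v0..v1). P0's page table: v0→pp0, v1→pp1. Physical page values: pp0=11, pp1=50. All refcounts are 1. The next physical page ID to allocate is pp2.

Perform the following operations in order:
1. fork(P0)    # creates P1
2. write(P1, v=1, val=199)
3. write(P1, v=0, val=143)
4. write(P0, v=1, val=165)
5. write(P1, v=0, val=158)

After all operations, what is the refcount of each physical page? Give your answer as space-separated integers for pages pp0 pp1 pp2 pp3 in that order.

Answer: 1 1 1 1

Derivation:
Op 1: fork(P0) -> P1. 2 ppages; refcounts: pp0:2 pp1:2
Op 2: write(P1, v1, 199). refcount(pp1)=2>1 -> COPY to pp2. 3 ppages; refcounts: pp0:2 pp1:1 pp2:1
Op 3: write(P1, v0, 143). refcount(pp0)=2>1 -> COPY to pp3. 4 ppages; refcounts: pp0:1 pp1:1 pp2:1 pp3:1
Op 4: write(P0, v1, 165). refcount(pp1)=1 -> write in place. 4 ppages; refcounts: pp0:1 pp1:1 pp2:1 pp3:1
Op 5: write(P1, v0, 158). refcount(pp3)=1 -> write in place. 4 ppages; refcounts: pp0:1 pp1:1 pp2:1 pp3:1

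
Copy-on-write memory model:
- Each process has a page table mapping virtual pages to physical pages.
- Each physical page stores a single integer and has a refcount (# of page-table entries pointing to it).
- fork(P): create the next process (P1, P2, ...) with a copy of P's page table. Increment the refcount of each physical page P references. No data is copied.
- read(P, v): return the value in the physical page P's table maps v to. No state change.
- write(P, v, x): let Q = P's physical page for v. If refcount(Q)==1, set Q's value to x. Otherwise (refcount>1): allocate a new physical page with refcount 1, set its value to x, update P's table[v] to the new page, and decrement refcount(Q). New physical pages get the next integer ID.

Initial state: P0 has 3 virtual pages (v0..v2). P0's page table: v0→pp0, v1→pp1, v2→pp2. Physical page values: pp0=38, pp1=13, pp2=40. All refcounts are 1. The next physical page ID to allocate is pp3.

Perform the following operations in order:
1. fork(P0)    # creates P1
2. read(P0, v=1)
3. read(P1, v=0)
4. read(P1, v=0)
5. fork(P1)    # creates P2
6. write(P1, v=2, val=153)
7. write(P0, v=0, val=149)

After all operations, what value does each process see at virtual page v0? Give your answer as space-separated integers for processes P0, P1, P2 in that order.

Op 1: fork(P0) -> P1. 3 ppages; refcounts: pp0:2 pp1:2 pp2:2
Op 2: read(P0, v1) -> 13. No state change.
Op 3: read(P1, v0) -> 38. No state change.
Op 4: read(P1, v0) -> 38. No state change.
Op 5: fork(P1) -> P2. 3 ppages; refcounts: pp0:3 pp1:3 pp2:3
Op 6: write(P1, v2, 153). refcount(pp2)=3>1 -> COPY to pp3. 4 ppages; refcounts: pp0:3 pp1:3 pp2:2 pp3:1
Op 7: write(P0, v0, 149). refcount(pp0)=3>1 -> COPY to pp4. 5 ppages; refcounts: pp0:2 pp1:3 pp2:2 pp3:1 pp4:1
P0: v0 -> pp4 = 149
P1: v0 -> pp0 = 38
P2: v0 -> pp0 = 38

Answer: 149 38 38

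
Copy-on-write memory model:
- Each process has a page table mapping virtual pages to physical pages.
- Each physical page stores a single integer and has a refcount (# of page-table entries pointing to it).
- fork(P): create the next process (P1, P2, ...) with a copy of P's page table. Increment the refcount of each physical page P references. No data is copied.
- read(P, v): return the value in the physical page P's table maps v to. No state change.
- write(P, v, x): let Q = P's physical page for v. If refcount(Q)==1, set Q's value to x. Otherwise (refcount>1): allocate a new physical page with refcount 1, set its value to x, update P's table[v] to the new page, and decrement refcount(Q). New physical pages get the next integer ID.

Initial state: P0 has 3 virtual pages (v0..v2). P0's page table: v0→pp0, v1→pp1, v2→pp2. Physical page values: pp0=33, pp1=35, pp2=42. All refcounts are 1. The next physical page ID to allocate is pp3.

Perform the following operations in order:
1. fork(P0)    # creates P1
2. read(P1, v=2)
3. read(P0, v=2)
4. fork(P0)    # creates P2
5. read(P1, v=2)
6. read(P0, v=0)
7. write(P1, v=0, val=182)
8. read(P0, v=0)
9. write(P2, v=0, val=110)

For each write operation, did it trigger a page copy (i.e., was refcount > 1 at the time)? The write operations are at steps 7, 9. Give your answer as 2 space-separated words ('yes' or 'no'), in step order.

Op 1: fork(P0) -> P1. 3 ppages; refcounts: pp0:2 pp1:2 pp2:2
Op 2: read(P1, v2) -> 42. No state change.
Op 3: read(P0, v2) -> 42. No state change.
Op 4: fork(P0) -> P2. 3 ppages; refcounts: pp0:3 pp1:3 pp2:3
Op 5: read(P1, v2) -> 42. No state change.
Op 6: read(P0, v0) -> 33. No state change.
Op 7: write(P1, v0, 182). refcount(pp0)=3>1 -> COPY to pp3. 4 ppages; refcounts: pp0:2 pp1:3 pp2:3 pp3:1
Op 8: read(P0, v0) -> 33. No state change.
Op 9: write(P2, v0, 110). refcount(pp0)=2>1 -> COPY to pp4. 5 ppages; refcounts: pp0:1 pp1:3 pp2:3 pp3:1 pp4:1

yes yes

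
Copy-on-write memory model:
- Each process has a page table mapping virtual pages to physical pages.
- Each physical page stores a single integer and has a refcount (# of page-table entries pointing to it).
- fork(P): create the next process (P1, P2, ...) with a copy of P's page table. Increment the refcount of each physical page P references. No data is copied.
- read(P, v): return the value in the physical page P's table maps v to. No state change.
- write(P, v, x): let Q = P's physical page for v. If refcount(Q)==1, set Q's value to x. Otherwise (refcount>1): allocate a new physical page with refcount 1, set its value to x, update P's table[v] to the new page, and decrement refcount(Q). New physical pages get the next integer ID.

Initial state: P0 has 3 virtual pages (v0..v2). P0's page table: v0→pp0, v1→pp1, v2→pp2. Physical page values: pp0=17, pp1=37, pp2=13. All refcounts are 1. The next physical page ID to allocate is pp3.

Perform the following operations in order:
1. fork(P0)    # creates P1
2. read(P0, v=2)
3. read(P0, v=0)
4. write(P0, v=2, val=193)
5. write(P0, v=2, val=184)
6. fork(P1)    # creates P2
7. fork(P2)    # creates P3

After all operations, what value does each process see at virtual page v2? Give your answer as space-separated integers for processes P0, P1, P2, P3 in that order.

Op 1: fork(P0) -> P1. 3 ppages; refcounts: pp0:2 pp1:2 pp2:2
Op 2: read(P0, v2) -> 13. No state change.
Op 3: read(P0, v0) -> 17. No state change.
Op 4: write(P0, v2, 193). refcount(pp2)=2>1 -> COPY to pp3. 4 ppages; refcounts: pp0:2 pp1:2 pp2:1 pp3:1
Op 5: write(P0, v2, 184). refcount(pp3)=1 -> write in place. 4 ppages; refcounts: pp0:2 pp1:2 pp2:1 pp3:1
Op 6: fork(P1) -> P2. 4 ppages; refcounts: pp0:3 pp1:3 pp2:2 pp3:1
Op 7: fork(P2) -> P3. 4 ppages; refcounts: pp0:4 pp1:4 pp2:3 pp3:1
P0: v2 -> pp3 = 184
P1: v2 -> pp2 = 13
P2: v2 -> pp2 = 13
P3: v2 -> pp2 = 13

Answer: 184 13 13 13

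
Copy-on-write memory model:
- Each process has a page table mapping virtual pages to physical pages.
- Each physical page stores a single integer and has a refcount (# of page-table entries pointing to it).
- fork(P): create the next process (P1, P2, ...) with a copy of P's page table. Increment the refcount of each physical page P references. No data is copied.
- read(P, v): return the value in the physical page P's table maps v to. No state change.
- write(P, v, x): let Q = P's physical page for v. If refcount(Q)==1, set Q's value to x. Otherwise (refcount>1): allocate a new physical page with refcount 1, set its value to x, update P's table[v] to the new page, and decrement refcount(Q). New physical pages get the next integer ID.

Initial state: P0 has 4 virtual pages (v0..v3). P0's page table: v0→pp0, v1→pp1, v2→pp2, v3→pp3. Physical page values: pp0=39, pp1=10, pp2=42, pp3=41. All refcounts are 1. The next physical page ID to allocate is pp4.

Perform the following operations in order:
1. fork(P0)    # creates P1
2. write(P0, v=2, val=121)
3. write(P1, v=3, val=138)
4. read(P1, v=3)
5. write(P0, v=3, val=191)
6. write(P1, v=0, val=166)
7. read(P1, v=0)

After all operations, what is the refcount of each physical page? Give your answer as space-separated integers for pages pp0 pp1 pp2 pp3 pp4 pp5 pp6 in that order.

Answer: 1 2 1 1 1 1 1

Derivation:
Op 1: fork(P0) -> P1. 4 ppages; refcounts: pp0:2 pp1:2 pp2:2 pp3:2
Op 2: write(P0, v2, 121). refcount(pp2)=2>1 -> COPY to pp4. 5 ppages; refcounts: pp0:2 pp1:2 pp2:1 pp3:2 pp4:1
Op 3: write(P1, v3, 138). refcount(pp3)=2>1 -> COPY to pp5. 6 ppages; refcounts: pp0:2 pp1:2 pp2:1 pp3:1 pp4:1 pp5:1
Op 4: read(P1, v3) -> 138. No state change.
Op 5: write(P0, v3, 191). refcount(pp3)=1 -> write in place. 6 ppages; refcounts: pp0:2 pp1:2 pp2:1 pp3:1 pp4:1 pp5:1
Op 6: write(P1, v0, 166). refcount(pp0)=2>1 -> COPY to pp6. 7 ppages; refcounts: pp0:1 pp1:2 pp2:1 pp3:1 pp4:1 pp5:1 pp6:1
Op 7: read(P1, v0) -> 166. No state change.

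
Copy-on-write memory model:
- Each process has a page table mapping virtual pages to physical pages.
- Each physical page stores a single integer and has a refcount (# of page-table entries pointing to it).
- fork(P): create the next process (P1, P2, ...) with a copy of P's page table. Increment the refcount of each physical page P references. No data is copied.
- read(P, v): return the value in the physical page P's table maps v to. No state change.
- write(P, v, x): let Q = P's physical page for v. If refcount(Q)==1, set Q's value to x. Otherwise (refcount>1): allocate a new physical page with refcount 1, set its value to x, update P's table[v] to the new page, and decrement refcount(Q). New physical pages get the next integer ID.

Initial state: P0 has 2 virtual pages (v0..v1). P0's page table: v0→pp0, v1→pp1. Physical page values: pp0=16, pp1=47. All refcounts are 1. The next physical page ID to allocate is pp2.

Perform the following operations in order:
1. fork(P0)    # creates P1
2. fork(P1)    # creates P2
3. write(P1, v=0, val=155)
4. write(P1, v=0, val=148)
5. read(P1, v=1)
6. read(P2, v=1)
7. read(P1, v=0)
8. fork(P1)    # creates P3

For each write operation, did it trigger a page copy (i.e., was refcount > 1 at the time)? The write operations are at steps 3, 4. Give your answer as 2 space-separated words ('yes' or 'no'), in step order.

Op 1: fork(P0) -> P1. 2 ppages; refcounts: pp0:2 pp1:2
Op 2: fork(P1) -> P2. 2 ppages; refcounts: pp0:3 pp1:3
Op 3: write(P1, v0, 155). refcount(pp0)=3>1 -> COPY to pp2. 3 ppages; refcounts: pp0:2 pp1:3 pp2:1
Op 4: write(P1, v0, 148). refcount(pp2)=1 -> write in place. 3 ppages; refcounts: pp0:2 pp1:3 pp2:1
Op 5: read(P1, v1) -> 47. No state change.
Op 6: read(P2, v1) -> 47. No state change.
Op 7: read(P1, v0) -> 148. No state change.
Op 8: fork(P1) -> P3. 3 ppages; refcounts: pp0:2 pp1:4 pp2:2

yes no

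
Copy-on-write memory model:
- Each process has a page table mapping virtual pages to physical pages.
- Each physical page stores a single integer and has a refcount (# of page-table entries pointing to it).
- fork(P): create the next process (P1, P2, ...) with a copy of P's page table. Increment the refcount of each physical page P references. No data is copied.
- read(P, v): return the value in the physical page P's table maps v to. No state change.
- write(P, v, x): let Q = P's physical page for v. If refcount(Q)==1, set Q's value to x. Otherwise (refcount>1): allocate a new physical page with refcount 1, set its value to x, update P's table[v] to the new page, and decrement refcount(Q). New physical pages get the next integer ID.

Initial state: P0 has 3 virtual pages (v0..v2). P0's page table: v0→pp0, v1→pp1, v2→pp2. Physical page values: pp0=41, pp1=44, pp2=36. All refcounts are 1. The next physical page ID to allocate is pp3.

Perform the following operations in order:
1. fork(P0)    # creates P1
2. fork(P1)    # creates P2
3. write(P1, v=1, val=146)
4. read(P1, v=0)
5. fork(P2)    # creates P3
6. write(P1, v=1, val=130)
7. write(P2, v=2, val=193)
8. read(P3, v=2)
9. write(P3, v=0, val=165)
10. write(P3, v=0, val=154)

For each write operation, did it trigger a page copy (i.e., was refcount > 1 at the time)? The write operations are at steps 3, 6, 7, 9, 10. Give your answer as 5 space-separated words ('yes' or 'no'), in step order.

Op 1: fork(P0) -> P1. 3 ppages; refcounts: pp0:2 pp1:2 pp2:2
Op 2: fork(P1) -> P2. 3 ppages; refcounts: pp0:3 pp1:3 pp2:3
Op 3: write(P1, v1, 146). refcount(pp1)=3>1 -> COPY to pp3. 4 ppages; refcounts: pp0:3 pp1:2 pp2:3 pp3:1
Op 4: read(P1, v0) -> 41. No state change.
Op 5: fork(P2) -> P3. 4 ppages; refcounts: pp0:4 pp1:3 pp2:4 pp3:1
Op 6: write(P1, v1, 130). refcount(pp3)=1 -> write in place. 4 ppages; refcounts: pp0:4 pp1:3 pp2:4 pp3:1
Op 7: write(P2, v2, 193). refcount(pp2)=4>1 -> COPY to pp4. 5 ppages; refcounts: pp0:4 pp1:3 pp2:3 pp3:1 pp4:1
Op 8: read(P3, v2) -> 36. No state change.
Op 9: write(P3, v0, 165). refcount(pp0)=4>1 -> COPY to pp5. 6 ppages; refcounts: pp0:3 pp1:3 pp2:3 pp3:1 pp4:1 pp5:1
Op 10: write(P3, v0, 154). refcount(pp5)=1 -> write in place. 6 ppages; refcounts: pp0:3 pp1:3 pp2:3 pp3:1 pp4:1 pp5:1

yes no yes yes no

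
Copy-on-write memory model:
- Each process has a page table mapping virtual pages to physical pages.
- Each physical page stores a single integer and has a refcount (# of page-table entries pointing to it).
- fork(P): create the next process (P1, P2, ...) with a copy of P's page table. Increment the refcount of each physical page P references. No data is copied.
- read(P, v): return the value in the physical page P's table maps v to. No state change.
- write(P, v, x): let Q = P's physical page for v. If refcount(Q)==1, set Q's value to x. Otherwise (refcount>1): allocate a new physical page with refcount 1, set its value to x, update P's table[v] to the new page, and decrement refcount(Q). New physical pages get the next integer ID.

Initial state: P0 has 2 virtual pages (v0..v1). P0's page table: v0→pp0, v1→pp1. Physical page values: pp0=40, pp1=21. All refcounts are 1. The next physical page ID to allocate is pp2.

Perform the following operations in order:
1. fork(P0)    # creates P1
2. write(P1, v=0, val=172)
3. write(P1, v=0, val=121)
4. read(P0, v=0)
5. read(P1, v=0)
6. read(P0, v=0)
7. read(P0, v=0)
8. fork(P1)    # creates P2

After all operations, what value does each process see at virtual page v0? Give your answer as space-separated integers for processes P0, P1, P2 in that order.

Op 1: fork(P0) -> P1. 2 ppages; refcounts: pp0:2 pp1:2
Op 2: write(P1, v0, 172). refcount(pp0)=2>1 -> COPY to pp2. 3 ppages; refcounts: pp0:1 pp1:2 pp2:1
Op 3: write(P1, v0, 121). refcount(pp2)=1 -> write in place. 3 ppages; refcounts: pp0:1 pp1:2 pp2:1
Op 4: read(P0, v0) -> 40. No state change.
Op 5: read(P1, v0) -> 121. No state change.
Op 6: read(P0, v0) -> 40. No state change.
Op 7: read(P0, v0) -> 40. No state change.
Op 8: fork(P1) -> P2. 3 ppages; refcounts: pp0:1 pp1:3 pp2:2
P0: v0 -> pp0 = 40
P1: v0 -> pp2 = 121
P2: v0 -> pp2 = 121

Answer: 40 121 121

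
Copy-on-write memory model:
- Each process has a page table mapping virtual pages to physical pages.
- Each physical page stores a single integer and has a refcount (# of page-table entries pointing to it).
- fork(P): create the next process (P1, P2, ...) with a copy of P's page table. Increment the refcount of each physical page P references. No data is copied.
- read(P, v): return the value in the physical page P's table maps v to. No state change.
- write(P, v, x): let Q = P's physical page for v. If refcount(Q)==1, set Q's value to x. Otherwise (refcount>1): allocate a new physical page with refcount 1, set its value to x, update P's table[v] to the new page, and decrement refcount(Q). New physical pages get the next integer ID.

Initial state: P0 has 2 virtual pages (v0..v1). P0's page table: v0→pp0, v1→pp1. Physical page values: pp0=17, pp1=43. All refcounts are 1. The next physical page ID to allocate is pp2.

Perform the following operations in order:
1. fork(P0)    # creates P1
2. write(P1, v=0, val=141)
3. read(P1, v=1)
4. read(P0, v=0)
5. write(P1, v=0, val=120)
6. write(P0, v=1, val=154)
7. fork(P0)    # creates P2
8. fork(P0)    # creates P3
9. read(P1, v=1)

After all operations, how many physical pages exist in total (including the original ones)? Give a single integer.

Answer: 4

Derivation:
Op 1: fork(P0) -> P1. 2 ppages; refcounts: pp0:2 pp1:2
Op 2: write(P1, v0, 141). refcount(pp0)=2>1 -> COPY to pp2. 3 ppages; refcounts: pp0:1 pp1:2 pp2:1
Op 3: read(P1, v1) -> 43. No state change.
Op 4: read(P0, v0) -> 17. No state change.
Op 5: write(P1, v0, 120). refcount(pp2)=1 -> write in place. 3 ppages; refcounts: pp0:1 pp1:2 pp2:1
Op 6: write(P0, v1, 154). refcount(pp1)=2>1 -> COPY to pp3. 4 ppages; refcounts: pp0:1 pp1:1 pp2:1 pp3:1
Op 7: fork(P0) -> P2. 4 ppages; refcounts: pp0:2 pp1:1 pp2:1 pp3:2
Op 8: fork(P0) -> P3. 4 ppages; refcounts: pp0:3 pp1:1 pp2:1 pp3:3
Op 9: read(P1, v1) -> 43. No state change.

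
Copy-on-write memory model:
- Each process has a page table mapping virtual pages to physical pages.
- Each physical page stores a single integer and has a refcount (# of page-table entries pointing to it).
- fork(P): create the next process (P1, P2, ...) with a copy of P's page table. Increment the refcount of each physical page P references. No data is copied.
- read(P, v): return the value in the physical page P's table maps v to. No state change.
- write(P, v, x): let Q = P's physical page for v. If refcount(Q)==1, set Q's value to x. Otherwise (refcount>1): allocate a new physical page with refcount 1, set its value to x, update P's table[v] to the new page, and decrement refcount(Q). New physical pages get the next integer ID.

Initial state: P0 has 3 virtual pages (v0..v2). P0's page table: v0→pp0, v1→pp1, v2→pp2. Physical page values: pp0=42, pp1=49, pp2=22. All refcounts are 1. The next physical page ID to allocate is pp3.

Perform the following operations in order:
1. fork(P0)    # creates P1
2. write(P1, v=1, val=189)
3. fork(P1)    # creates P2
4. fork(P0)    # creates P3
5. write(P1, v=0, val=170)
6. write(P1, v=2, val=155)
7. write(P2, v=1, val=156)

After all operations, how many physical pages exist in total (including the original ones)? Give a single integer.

Op 1: fork(P0) -> P1. 3 ppages; refcounts: pp0:2 pp1:2 pp2:2
Op 2: write(P1, v1, 189). refcount(pp1)=2>1 -> COPY to pp3. 4 ppages; refcounts: pp0:2 pp1:1 pp2:2 pp3:1
Op 3: fork(P1) -> P2. 4 ppages; refcounts: pp0:3 pp1:1 pp2:3 pp3:2
Op 4: fork(P0) -> P3. 4 ppages; refcounts: pp0:4 pp1:2 pp2:4 pp3:2
Op 5: write(P1, v0, 170). refcount(pp0)=4>1 -> COPY to pp4. 5 ppages; refcounts: pp0:3 pp1:2 pp2:4 pp3:2 pp4:1
Op 6: write(P1, v2, 155). refcount(pp2)=4>1 -> COPY to pp5. 6 ppages; refcounts: pp0:3 pp1:2 pp2:3 pp3:2 pp4:1 pp5:1
Op 7: write(P2, v1, 156). refcount(pp3)=2>1 -> COPY to pp6. 7 ppages; refcounts: pp0:3 pp1:2 pp2:3 pp3:1 pp4:1 pp5:1 pp6:1

Answer: 7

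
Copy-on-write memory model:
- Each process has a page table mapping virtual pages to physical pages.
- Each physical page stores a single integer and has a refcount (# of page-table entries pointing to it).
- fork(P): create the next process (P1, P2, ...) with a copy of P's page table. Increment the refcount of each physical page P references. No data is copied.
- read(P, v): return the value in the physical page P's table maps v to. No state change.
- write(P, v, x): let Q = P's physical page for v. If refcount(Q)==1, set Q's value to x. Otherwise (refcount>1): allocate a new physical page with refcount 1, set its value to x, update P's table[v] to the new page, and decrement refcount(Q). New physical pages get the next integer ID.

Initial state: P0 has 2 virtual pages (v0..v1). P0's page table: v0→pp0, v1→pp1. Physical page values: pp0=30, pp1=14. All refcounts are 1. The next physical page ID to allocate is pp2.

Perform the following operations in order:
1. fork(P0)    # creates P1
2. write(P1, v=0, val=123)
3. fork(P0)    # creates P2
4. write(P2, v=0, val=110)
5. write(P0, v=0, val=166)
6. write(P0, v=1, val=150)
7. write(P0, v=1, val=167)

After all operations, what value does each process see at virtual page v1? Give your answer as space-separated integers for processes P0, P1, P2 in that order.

Op 1: fork(P0) -> P1. 2 ppages; refcounts: pp0:2 pp1:2
Op 2: write(P1, v0, 123). refcount(pp0)=2>1 -> COPY to pp2. 3 ppages; refcounts: pp0:1 pp1:2 pp2:1
Op 3: fork(P0) -> P2. 3 ppages; refcounts: pp0:2 pp1:3 pp2:1
Op 4: write(P2, v0, 110). refcount(pp0)=2>1 -> COPY to pp3. 4 ppages; refcounts: pp0:1 pp1:3 pp2:1 pp3:1
Op 5: write(P0, v0, 166). refcount(pp0)=1 -> write in place. 4 ppages; refcounts: pp0:1 pp1:3 pp2:1 pp3:1
Op 6: write(P0, v1, 150). refcount(pp1)=3>1 -> COPY to pp4. 5 ppages; refcounts: pp0:1 pp1:2 pp2:1 pp3:1 pp4:1
Op 7: write(P0, v1, 167). refcount(pp4)=1 -> write in place. 5 ppages; refcounts: pp0:1 pp1:2 pp2:1 pp3:1 pp4:1
P0: v1 -> pp4 = 167
P1: v1 -> pp1 = 14
P2: v1 -> pp1 = 14

Answer: 167 14 14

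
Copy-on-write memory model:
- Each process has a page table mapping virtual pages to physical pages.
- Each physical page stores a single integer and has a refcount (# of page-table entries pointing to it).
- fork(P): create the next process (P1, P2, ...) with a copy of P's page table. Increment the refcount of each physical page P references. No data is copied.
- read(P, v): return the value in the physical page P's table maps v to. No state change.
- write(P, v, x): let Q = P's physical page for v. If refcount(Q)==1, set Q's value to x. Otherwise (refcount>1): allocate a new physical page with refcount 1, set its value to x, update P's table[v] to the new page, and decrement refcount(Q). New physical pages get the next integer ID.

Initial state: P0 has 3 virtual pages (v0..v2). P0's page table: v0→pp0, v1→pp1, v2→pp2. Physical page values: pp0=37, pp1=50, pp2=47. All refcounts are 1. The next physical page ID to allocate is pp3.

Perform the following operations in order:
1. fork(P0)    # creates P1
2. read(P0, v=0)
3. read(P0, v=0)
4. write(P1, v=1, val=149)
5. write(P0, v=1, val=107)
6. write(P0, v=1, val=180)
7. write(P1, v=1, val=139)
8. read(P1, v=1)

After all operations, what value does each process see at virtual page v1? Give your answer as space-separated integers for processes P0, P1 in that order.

Answer: 180 139

Derivation:
Op 1: fork(P0) -> P1. 3 ppages; refcounts: pp0:2 pp1:2 pp2:2
Op 2: read(P0, v0) -> 37. No state change.
Op 3: read(P0, v0) -> 37. No state change.
Op 4: write(P1, v1, 149). refcount(pp1)=2>1 -> COPY to pp3. 4 ppages; refcounts: pp0:2 pp1:1 pp2:2 pp3:1
Op 5: write(P0, v1, 107). refcount(pp1)=1 -> write in place. 4 ppages; refcounts: pp0:2 pp1:1 pp2:2 pp3:1
Op 6: write(P0, v1, 180). refcount(pp1)=1 -> write in place. 4 ppages; refcounts: pp0:2 pp1:1 pp2:2 pp3:1
Op 7: write(P1, v1, 139). refcount(pp3)=1 -> write in place. 4 ppages; refcounts: pp0:2 pp1:1 pp2:2 pp3:1
Op 8: read(P1, v1) -> 139. No state change.
P0: v1 -> pp1 = 180
P1: v1 -> pp3 = 139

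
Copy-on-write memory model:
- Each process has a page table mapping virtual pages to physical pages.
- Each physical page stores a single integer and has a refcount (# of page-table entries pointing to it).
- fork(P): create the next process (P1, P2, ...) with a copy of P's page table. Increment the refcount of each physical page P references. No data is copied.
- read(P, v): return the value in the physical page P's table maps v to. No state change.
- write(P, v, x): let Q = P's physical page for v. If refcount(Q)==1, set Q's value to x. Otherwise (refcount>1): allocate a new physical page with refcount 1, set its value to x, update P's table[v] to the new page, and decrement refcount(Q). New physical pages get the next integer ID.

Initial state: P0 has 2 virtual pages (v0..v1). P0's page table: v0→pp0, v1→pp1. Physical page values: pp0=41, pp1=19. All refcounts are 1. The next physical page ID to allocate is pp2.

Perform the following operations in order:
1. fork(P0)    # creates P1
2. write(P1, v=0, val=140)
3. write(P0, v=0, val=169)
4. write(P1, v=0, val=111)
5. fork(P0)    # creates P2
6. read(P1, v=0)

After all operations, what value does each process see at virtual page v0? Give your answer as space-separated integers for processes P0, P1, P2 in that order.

Op 1: fork(P0) -> P1. 2 ppages; refcounts: pp0:2 pp1:2
Op 2: write(P1, v0, 140). refcount(pp0)=2>1 -> COPY to pp2. 3 ppages; refcounts: pp0:1 pp1:2 pp2:1
Op 3: write(P0, v0, 169). refcount(pp0)=1 -> write in place. 3 ppages; refcounts: pp0:1 pp1:2 pp2:1
Op 4: write(P1, v0, 111). refcount(pp2)=1 -> write in place. 3 ppages; refcounts: pp0:1 pp1:2 pp2:1
Op 5: fork(P0) -> P2. 3 ppages; refcounts: pp0:2 pp1:3 pp2:1
Op 6: read(P1, v0) -> 111. No state change.
P0: v0 -> pp0 = 169
P1: v0 -> pp2 = 111
P2: v0 -> pp0 = 169

Answer: 169 111 169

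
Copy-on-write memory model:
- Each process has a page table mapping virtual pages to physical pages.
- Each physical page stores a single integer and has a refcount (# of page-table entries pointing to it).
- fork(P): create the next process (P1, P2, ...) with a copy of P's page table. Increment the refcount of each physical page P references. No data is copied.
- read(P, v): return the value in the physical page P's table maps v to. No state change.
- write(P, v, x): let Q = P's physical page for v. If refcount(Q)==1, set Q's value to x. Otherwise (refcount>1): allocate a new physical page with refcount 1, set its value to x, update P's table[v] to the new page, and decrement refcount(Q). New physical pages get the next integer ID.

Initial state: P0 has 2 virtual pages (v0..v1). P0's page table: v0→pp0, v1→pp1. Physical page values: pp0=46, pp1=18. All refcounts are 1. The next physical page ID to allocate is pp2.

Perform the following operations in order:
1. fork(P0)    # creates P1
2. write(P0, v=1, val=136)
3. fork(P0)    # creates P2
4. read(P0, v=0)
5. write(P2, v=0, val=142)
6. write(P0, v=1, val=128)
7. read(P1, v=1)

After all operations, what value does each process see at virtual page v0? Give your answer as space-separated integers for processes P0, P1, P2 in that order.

Op 1: fork(P0) -> P1. 2 ppages; refcounts: pp0:2 pp1:2
Op 2: write(P0, v1, 136). refcount(pp1)=2>1 -> COPY to pp2. 3 ppages; refcounts: pp0:2 pp1:1 pp2:1
Op 3: fork(P0) -> P2. 3 ppages; refcounts: pp0:3 pp1:1 pp2:2
Op 4: read(P0, v0) -> 46. No state change.
Op 5: write(P2, v0, 142). refcount(pp0)=3>1 -> COPY to pp3. 4 ppages; refcounts: pp0:2 pp1:1 pp2:2 pp3:1
Op 6: write(P0, v1, 128). refcount(pp2)=2>1 -> COPY to pp4. 5 ppages; refcounts: pp0:2 pp1:1 pp2:1 pp3:1 pp4:1
Op 7: read(P1, v1) -> 18. No state change.
P0: v0 -> pp0 = 46
P1: v0 -> pp0 = 46
P2: v0 -> pp3 = 142

Answer: 46 46 142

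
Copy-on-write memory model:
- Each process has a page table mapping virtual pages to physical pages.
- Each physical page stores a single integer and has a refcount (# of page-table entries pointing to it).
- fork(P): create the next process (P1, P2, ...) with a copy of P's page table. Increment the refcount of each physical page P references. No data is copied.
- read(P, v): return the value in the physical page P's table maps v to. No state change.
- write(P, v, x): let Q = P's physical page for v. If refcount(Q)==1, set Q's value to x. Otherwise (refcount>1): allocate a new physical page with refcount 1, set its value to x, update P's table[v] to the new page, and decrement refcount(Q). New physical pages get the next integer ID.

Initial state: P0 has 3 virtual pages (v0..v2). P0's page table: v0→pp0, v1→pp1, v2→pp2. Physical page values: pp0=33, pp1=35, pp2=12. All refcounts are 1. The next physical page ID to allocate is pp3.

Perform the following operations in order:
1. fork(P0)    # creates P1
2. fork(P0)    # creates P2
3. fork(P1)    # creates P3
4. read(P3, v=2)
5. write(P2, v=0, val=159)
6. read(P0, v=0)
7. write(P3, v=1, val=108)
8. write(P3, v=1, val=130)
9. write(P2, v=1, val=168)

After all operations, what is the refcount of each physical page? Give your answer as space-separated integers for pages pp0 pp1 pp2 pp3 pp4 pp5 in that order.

Op 1: fork(P0) -> P1. 3 ppages; refcounts: pp0:2 pp1:2 pp2:2
Op 2: fork(P0) -> P2. 3 ppages; refcounts: pp0:3 pp1:3 pp2:3
Op 3: fork(P1) -> P3. 3 ppages; refcounts: pp0:4 pp1:4 pp2:4
Op 4: read(P3, v2) -> 12. No state change.
Op 5: write(P2, v0, 159). refcount(pp0)=4>1 -> COPY to pp3. 4 ppages; refcounts: pp0:3 pp1:4 pp2:4 pp3:1
Op 6: read(P0, v0) -> 33. No state change.
Op 7: write(P3, v1, 108). refcount(pp1)=4>1 -> COPY to pp4. 5 ppages; refcounts: pp0:3 pp1:3 pp2:4 pp3:1 pp4:1
Op 8: write(P3, v1, 130). refcount(pp4)=1 -> write in place. 5 ppages; refcounts: pp0:3 pp1:3 pp2:4 pp3:1 pp4:1
Op 9: write(P2, v1, 168). refcount(pp1)=3>1 -> COPY to pp5. 6 ppages; refcounts: pp0:3 pp1:2 pp2:4 pp3:1 pp4:1 pp5:1

Answer: 3 2 4 1 1 1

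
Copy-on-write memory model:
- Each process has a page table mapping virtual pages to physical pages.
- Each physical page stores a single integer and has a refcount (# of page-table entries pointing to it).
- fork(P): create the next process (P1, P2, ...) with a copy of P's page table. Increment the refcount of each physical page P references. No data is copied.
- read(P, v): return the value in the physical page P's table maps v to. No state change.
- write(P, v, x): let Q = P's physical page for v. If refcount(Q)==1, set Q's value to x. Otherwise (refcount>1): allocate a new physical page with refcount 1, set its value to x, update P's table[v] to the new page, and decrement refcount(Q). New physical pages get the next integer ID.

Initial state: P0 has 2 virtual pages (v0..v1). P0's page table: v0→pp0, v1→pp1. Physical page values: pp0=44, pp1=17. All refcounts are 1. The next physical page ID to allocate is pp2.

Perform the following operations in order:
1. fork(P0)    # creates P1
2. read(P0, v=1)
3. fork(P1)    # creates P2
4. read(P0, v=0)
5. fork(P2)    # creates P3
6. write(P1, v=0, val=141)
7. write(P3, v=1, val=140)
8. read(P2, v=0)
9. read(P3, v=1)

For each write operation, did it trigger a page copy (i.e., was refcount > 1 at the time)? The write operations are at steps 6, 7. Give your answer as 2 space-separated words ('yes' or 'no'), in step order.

Op 1: fork(P0) -> P1. 2 ppages; refcounts: pp0:2 pp1:2
Op 2: read(P0, v1) -> 17. No state change.
Op 3: fork(P1) -> P2. 2 ppages; refcounts: pp0:3 pp1:3
Op 4: read(P0, v0) -> 44. No state change.
Op 5: fork(P2) -> P3. 2 ppages; refcounts: pp0:4 pp1:4
Op 6: write(P1, v0, 141). refcount(pp0)=4>1 -> COPY to pp2. 3 ppages; refcounts: pp0:3 pp1:4 pp2:1
Op 7: write(P3, v1, 140). refcount(pp1)=4>1 -> COPY to pp3. 4 ppages; refcounts: pp0:3 pp1:3 pp2:1 pp3:1
Op 8: read(P2, v0) -> 44. No state change.
Op 9: read(P3, v1) -> 140. No state change.

yes yes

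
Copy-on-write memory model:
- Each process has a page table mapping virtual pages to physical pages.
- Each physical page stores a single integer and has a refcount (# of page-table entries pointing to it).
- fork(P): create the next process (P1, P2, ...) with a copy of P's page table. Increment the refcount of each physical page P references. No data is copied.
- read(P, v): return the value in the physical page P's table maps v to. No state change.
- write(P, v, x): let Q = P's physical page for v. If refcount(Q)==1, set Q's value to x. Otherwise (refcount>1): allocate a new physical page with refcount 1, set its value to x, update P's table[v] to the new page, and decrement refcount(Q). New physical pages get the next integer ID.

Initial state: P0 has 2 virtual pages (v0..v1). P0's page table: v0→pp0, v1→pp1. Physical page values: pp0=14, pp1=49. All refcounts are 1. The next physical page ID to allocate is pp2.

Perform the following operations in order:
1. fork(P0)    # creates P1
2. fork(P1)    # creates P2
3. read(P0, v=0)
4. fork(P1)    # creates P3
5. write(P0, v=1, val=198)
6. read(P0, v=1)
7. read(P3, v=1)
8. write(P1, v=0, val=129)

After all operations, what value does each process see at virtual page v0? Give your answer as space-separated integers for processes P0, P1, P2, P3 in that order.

Answer: 14 129 14 14

Derivation:
Op 1: fork(P0) -> P1. 2 ppages; refcounts: pp0:2 pp1:2
Op 2: fork(P1) -> P2. 2 ppages; refcounts: pp0:3 pp1:3
Op 3: read(P0, v0) -> 14. No state change.
Op 4: fork(P1) -> P3. 2 ppages; refcounts: pp0:4 pp1:4
Op 5: write(P0, v1, 198). refcount(pp1)=4>1 -> COPY to pp2. 3 ppages; refcounts: pp0:4 pp1:3 pp2:1
Op 6: read(P0, v1) -> 198. No state change.
Op 7: read(P3, v1) -> 49. No state change.
Op 8: write(P1, v0, 129). refcount(pp0)=4>1 -> COPY to pp3. 4 ppages; refcounts: pp0:3 pp1:3 pp2:1 pp3:1
P0: v0 -> pp0 = 14
P1: v0 -> pp3 = 129
P2: v0 -> pp0 = 14
P3: v0 -> pp0 = 14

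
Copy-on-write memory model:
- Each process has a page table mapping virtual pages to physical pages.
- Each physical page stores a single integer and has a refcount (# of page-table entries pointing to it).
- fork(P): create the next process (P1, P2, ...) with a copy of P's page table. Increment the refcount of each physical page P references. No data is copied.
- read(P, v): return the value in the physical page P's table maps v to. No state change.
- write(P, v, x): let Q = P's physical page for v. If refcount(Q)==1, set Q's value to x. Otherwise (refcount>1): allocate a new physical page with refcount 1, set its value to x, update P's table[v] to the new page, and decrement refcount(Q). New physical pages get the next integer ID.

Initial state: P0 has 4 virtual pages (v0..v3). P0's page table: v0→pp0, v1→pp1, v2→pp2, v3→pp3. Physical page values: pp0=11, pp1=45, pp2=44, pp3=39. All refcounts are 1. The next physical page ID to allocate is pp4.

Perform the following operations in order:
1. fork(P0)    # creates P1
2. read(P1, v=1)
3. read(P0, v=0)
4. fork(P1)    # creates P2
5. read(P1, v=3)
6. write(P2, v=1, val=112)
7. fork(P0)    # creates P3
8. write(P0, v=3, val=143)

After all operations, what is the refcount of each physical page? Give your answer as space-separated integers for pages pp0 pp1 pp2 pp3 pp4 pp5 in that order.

Op 1: fork(P0) -> P1. 4 ppages; refcounts: pp0:2 pp1:2 pp2:2 pp3:2
Op 2: read(P1, v1) -> 45. No state change.
Op 3: read(P0, v0) -> 11. No state change.
Op 4: fork(P1) -> P2. 4 ppages; refcounts: pp0:3 pp1:3 pp2:3 pp3:3
Op 5: read(P1, v3) -> 39. No state change.
Op 6: write(P2, v1, 112). refcount(pp1)=3>1 -> COPY to pp4. 5 ppages; refcounts: pp0:3 pp1:2 pp2:3 pp3:3 pp4:1
Op 7: fork(P0) -> P3. 5 ppages; refcounts: pp0:4 pp1:3 pp2:4 pp3:4 pp4:1
Op 8: write(P0, v3, 143). refcount(pp3)=4>1 -> COPY to pp5. 6 ppages; refcounts: pp0:4 pp1:3 pp2:4 pp3:3 pp4:1 pp5:1

Answer: 4 3 4 3 1 1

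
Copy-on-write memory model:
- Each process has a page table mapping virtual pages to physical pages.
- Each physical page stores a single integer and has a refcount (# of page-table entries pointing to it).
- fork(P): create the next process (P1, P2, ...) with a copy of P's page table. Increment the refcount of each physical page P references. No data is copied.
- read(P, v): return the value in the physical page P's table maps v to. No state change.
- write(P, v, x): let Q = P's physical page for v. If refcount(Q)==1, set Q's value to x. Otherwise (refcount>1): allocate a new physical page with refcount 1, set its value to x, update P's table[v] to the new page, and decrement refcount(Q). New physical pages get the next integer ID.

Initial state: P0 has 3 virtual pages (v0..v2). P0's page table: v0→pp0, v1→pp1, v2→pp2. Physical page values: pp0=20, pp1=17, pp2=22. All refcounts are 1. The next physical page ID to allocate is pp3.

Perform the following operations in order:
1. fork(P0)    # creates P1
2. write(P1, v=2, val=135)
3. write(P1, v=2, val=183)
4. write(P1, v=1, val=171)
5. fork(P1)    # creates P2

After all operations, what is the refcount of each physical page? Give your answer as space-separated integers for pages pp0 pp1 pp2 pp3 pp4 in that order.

Op 1: fork(P0) -> P1. 3 ppages; refcounts: pp0:2 pp1:2 pp2:2
Op 2: write(P1, v2, 135). refcount(pp2)=2>1 -> COPY to pp3. 4 ppages; refcounts: pp0:2 pp1:2 pp2:1 pp3:1
Op 3: write(P1, v2, 183). refcount(pp3)=1 -> write in place. 4 ppages; refcounts: pp0:2 pp1:2 pp2:1 pp3:1
Op 4: write(P1, v1, 171). refcount(pp1)=2>1 -> COPY to pp4. 5 ppages; refcounts: pp0:2 pp1:1 pp2:1 pp3:1 pp4:1
Op 5: fork(P1) -> P2. 5 ppages; refcounts: pp0:3 pp1:1 pp2:1 pp3:2 pp4:2

Answer: 3 1 1 2 2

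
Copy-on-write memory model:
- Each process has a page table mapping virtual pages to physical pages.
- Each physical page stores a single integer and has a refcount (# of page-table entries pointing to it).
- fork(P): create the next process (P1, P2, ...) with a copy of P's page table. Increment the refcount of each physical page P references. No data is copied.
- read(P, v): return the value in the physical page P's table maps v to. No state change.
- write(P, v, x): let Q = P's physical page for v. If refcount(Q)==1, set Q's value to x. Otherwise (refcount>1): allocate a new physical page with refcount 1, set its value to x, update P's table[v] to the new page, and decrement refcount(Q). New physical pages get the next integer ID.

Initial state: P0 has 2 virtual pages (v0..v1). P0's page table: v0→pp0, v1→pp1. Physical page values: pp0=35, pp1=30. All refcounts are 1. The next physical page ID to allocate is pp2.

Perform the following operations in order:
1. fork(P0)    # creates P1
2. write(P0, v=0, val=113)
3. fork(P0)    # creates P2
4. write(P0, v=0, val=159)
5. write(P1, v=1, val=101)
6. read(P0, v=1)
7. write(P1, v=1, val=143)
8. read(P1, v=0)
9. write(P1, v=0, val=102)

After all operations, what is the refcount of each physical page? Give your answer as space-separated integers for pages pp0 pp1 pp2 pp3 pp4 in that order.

Op 1: fork(P0) -> P1. 2 ppages; refcounts: pp0:2 pp1:2
Op 2: write(P0, v0, 113). refcount(pp0)=2>1 -> COPY to pp2. 3 ppages; refcounts: pp0:1 pp1:2 pp2:1
Op 3: fork(P0) -> P2. 3 ppages; refcounts: pp0:1 pp1:3 pp2:2
Op 4: write(P0, v0, 159). refcount(pp2)=2>1 -> COPY to pp3. 4 ppages; refcounts: pp0:1 pp1:3 pp2:1 pp3:1
Op 5: write(P1, v1, 101). refcount(pp1)=3>1 -> COPY to pp4. 5 ppages; refcounts: pp0:1 pp1:2 pp2:1 pp3:1 pp4:1
Op 6: read(P0, v1) -> 30. No state change.
Op 7: write(P1, v1, 143). refcount(pp4)=1 -> write in place. 5 ppages; refcounts: pp0:1 pp1:2 pp2:1 pp3:1 pp4:1
Op 8: read(P1, v0) -> 35. No state change.
Op 9: write(P1, v0, 102). refcount(pp0)=1 -> write in place. 5 ppages; refcounts: pp0:1 pp1:2 pp2:1 pp3:1 pp4:1

Answer: 1 2 1 1 1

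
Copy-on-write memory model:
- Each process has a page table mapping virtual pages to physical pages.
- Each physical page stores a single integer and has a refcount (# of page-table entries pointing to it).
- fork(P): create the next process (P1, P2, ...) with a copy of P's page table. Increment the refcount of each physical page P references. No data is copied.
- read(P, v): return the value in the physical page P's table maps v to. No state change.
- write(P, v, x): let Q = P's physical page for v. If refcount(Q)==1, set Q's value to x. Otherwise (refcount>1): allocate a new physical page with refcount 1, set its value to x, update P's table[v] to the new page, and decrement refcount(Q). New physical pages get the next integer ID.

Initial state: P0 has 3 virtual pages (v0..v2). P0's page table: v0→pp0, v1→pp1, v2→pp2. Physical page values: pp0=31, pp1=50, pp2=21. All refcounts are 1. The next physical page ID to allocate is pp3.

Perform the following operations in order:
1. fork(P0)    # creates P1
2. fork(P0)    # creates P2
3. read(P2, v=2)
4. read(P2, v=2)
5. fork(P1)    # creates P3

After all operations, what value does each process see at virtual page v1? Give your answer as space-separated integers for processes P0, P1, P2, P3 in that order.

Answer: 50 50 50 50

Derivation:
Op 1: fork(P0) -> P1. 3 ppages; refcounts: pp0:2 pp1:2 pp2:2
Op 2: fork(P0) -> P2. 3 ppages; refcounts: pp0:3 pp1:3 pp2:3
Op 3: read(P2, v2) -> 21. No state change.
Op 4: read(P2, v2) -> 21. No state change.
Op 5: fork(P1) -> P3. 3 ppages; refcounts: pp0:4 pp1:4 pp2:4
P0: v1 -> pp1 = 50
P1: v1 -> pp1 = 50
P2: v1 -> pp1 = 50
P3: v1 -> pp1 = 50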